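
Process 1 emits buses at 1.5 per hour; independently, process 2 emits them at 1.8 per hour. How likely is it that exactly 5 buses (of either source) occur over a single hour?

0.1203

Independent Poisson processes superpose: combined rate λ = 1.5 + 1.8 = 3.3 per hour.
So μ = 3.3.
P(N = 5) = e^(−3.3) · 3.3^5/5! ≈ 0.1203.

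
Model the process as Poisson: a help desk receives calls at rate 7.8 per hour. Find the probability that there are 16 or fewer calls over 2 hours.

Over the interval, μ = 7.8 × 2 = 15.6 (2 hours).
P(N ≤ 16) = Σ_{j=0}^{16} e^(−μ) μ^j/j! ≈ 0.6056.

0.6056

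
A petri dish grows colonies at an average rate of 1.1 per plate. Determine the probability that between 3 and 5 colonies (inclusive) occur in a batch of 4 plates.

0.5348

Over the interval, μ = 1.1 × 4 = 4.4 (a batch of 4 plates = 4 plates).
P(3 ≤ N ≤ 5) = Σ_{j=3}^{5} e^(−4.4) · 4.4^j/j! ≈ 0.5348.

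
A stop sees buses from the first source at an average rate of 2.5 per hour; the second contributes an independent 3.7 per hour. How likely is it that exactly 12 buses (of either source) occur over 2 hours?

Independent Poisson processes superpose: combined rate λ = 2.5 + 3.7 = 6.2 per hour.
Over the interval, μ = 6.2 × 2 = 12.4 (2 hours).
P(N = 12) = e^(−12.4) · 12.4^12/12! ≈ 0.1136.

0.1136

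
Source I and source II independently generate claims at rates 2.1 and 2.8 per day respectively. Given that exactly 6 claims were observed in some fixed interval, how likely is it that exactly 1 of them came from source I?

Given the total, each event is independently from source I with probability p = λ_I/(λ_I+λ_II) = 2.1/4.9 ≈ 0.4286.
So K ~ Binomial(6, 2.1/4.9): P(K = 1) = C(6,1) · (2.1/4.9)^1 · (2.8/4.9)^5 ≈ 0.1567.

0.1567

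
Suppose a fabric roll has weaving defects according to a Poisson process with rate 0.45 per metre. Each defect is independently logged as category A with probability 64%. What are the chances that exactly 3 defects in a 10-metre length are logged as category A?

Thinning: the defects that are logged as category A themselves form a Poisson process with rate 0.64 × 0.45 = 0.288 per metre.
Over the interval, μ = 0.288 × 10 = 2.88 (a 10-metre length = 10 metres).
P(N = 3) = e^(−2.88) · 2.88^3/3! ≈ 0.2235.

0.2235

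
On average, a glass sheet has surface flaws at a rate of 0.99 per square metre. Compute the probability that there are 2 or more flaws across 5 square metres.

0.9579

Over the interval, μ = 0.99 × 5 = 4.95 (5 square metres).
P(N ≥ 2) = 1 − P(N ≤ 1) = 1 − Σ_{j=0}^{1} e^(−μ) μ^j/j! ≈ 0.9579.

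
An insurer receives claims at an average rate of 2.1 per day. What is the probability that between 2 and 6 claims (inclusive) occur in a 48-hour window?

0.7895

Over the interval, μ = 2.1 × 2 = 4.2 (a 48-hour window = 2 days).
P(2 ≤ N ≤ 6) = Σ_{j=2}^{6} e^(−4.2) · 4.2^j/j! ≈ 0.7895.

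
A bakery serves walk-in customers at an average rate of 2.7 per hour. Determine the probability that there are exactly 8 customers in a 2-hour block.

Over the interval, μ = 2.7 × 2 = 5.4 (a 2-hour block = 2 hours).
P(N = 8) = e^(−μ) μ^8/8! = e^(−5.4) · 5.4^8/40320 ≈ 0.0810.

0.0810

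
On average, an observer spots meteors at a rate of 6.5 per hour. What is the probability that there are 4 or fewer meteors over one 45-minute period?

0.4627

Over the interval, μ = 6.5 × 0.75 = 4.875 (a 45-minute period = 0.75 hours).
P(N ≤ 4) = Σ_{j=0}^{4} e^(−μ) μ^j/j! ≈ 0.4627.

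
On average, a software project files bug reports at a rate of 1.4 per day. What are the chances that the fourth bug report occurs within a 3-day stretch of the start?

Over the interval, μ = 1.4 × 3 = 4.2 (a 3-day stretch = 3 days).
The fourth arrival falls in the interval iff at least 4 events occur there: P(S_4 ≤ t) = P(N ≥ 4) = 1 − P(N ≤ 3) ≈ 0.6046.

0.6046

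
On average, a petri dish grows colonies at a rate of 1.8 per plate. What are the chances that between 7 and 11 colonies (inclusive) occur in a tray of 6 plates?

Over the interval, μ = 1.8 × 6 = 10.8 (a tray of 6 plates = 6 plates).
P(7 ≤ N ≤ 11) = Σ_{j=7}^{11} e^(−10.8) · 10.8^j/j! ≈ 0.5159.

0.5159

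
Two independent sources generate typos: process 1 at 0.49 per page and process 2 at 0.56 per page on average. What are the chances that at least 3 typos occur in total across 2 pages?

Independent Poisson processes superpose: combined rate λ = 0.49 + 0.56 = 1.05 per page.
Over the interval, μ = 1.05 × 2 = 2.1 (2 pages).
P(N ≥ 3) = 1 − P(N ≤ 2) ≈ 0.3504.

0.3504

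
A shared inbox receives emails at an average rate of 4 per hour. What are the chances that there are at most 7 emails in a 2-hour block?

0.4530

Over the interval, μ = 4 × 2 = 8 (a 2-hour block = 2 hours).
P(N ≤ 7) = Σ_{j=0}^{7} e^(−μ) μ^j/j! ≈ 0.4530.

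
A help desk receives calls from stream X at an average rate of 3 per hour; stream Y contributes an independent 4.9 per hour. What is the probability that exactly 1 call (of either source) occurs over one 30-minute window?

0.0761

Independent Poisson processes superpose: combined rate λ = 3 + 4.9 = 7.9 per hour.
Over the interval, μ = 7.9 × 0.5 = 3.95 (a 30-minute window = 0.5 hours).
P(N = 1) = e^(−3.95) · 3.95^1/1! ≈ 0.0761.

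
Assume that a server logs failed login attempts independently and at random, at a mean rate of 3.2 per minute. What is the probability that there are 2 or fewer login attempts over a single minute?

0.3799

With mean μ = 3.2 per minute,
P(N ≤ 2) = Σ_{j=0}^{2} e^(−μ) μ^j/j! ≈ 0.3799.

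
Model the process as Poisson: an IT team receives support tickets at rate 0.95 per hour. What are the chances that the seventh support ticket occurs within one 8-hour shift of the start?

0.6354

Over the interval, μ = 0.95 × 8 = 7.6 (an 8-hour shift = 8 hours).
The seventh arrival falls in the interval iff at least 7 events occur there: P(S_7 ≤ t) = P(N ≥ 7) = 1 − P(N ≤ 6) ≈ 0.6354.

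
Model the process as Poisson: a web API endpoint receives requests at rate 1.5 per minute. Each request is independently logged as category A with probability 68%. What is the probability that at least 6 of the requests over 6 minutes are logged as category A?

Thinning: the requests that are logged as category A themselves form a Poisson process with rate 0.68 × 1.5 = 1.02 per minute.
Over the interval, μ = 1.02 × 6 = 6.12 (6 minutes).
P(N ≥ 6) = 1 − P(N ≤ 5) ≈ 0.5734.

0.5734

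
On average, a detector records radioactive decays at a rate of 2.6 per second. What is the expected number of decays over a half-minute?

78

E[N] = λt = 2.6 × 30 = 78 (a half-minute = 30 seconds).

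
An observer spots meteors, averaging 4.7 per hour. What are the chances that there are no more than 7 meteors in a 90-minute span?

0.5913

Over the interval, μ = 4.7 × 1.5 = 7.05 (a 90-minute span = 1.5 hours).
P(N ≤ 7) = Σ_{j=0}^{7} e^(−μ) μ^j/j! ≈ 0.5913.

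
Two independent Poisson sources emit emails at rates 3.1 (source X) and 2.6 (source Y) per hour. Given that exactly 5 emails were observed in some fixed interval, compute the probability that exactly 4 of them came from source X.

Given the total, each event is independently from source X with probability p = λ_X/(λ_X+λ_Y) = 3.1/5.7 ≈ 0.5439.
So K ~ Binomial(5, 3.1/5.7): P(K = 4) = C(5,4) · (3.1/5.7)^4 · (2.6/5.7)^1 ≈ 0.1995.

0.1995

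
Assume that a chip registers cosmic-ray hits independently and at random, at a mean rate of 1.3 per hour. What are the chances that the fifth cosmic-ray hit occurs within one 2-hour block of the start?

0.1226

Over the interval, μ = 1.3 × 2 = 2.6 (a 2-hour block = 2 hours).
The fifth arrival falls in the interval iff at least 5 events occur there: P(S_5 ≤ t) = P(N ≥ 5) = 1 − P(N ≤ 4) ≈ 0.1226.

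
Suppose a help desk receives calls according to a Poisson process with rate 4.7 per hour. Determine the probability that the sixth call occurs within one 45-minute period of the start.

Over the interval, μ = 4.7 × 0.75 = 3.525 (a 45-minute period = 0.75 hours).
The sixth arrival falls in the interval iff at least 6 events occur there: P(S_6 ≤ t) = P(N ≥ 6) = 1 − P(N ≤ 5) ≈ 0.1457.

0.1457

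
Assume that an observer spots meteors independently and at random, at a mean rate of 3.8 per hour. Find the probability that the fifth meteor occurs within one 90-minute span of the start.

Over the interval, μ = 3.8 × 1.5 = 5.7 (a 90-minute span = 1.5 hours).
The fifth arrival falls in the interval iff at least 5 events occur there: P(S_5 ≤ t) = P(N ≥ 5) = 1 − P(N ≤ 4) ≈ 0.6728.

0.6728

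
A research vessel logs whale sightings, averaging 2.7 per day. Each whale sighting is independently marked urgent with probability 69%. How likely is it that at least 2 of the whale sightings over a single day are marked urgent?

0.5556

Thinning: the whale sightings that are marked urgent themselves form a Poisson process with rate 0.69 × 2.7 = 1.863 per day.
So μ = 1.863.
P(N ≥ 2) = 1 − P(N ≤ 1) ≈ 0.5556.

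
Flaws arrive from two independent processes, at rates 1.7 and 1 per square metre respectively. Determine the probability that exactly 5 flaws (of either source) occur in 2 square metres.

Independent Poisson processes superpose: combined rate λ = 1.7 + 1 = 2.7 per square metre.
Over the interval, μ = 2.7 × 2 = 5.4 (2 square metres).
P(N = 5) = e^(−5.4) · 5.4^5/5! ≈ 0.1728.

0.1728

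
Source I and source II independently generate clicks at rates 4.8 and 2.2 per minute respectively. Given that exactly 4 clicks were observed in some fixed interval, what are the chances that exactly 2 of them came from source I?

0.2787

Given the total, each event is independently from source I with probability p = λ_I/(λ_I+λ_II) = 4.8/7 ≈ 0.6857.
So K ~ Binomial(4, 4.8/7): P(K = 2) = C(4,2) · (4.8/7)^2 · (2.2/7)^2 ≈ 0.2787.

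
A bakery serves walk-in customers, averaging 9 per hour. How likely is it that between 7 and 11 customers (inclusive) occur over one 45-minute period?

0.4696

Over the interval, μ = 9 × 0.75 = 6.75 (a 45-minute period = 0.75 hours).
P(7 ≤ N ≤ 11) = Σ_{j=7}^{11} e^(−6.75) · 6.75^j/j! ≈ 0.4696.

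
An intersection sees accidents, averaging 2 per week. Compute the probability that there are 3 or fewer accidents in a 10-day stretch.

0.6792

Over the interval, μ = 2 × 10/7 ≈ 2.85714 (a 10-day stretch = 10/7 weeks).
P(N ≤ 3) = Σ_{j=0}^{3} e^(−μ) μ^j/j! ≈ 0.6792.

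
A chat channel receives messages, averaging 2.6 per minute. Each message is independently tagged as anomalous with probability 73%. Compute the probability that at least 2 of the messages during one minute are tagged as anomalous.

0.5657

Thinning: the messages that are tagged as anomalous themselves form a Poisson process with rate 0.73 × 2.6 = 1.898 per minute.
So μ = 1.898.
P(N ≥ 2) = 1 − P(N ≤ 1) ≈ 0.5657.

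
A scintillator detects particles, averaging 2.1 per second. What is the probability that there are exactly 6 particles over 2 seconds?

Over the interval, μ = 2.1 × 2 = 4.2 (2 seconds).
P(N = 6) = e^(−μ) μ^6/6! = e^(−4.2) · 4.2^6/720 ≈ 0.1143.

0.1143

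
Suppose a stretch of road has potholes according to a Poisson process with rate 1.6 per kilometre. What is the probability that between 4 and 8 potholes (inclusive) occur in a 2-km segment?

Over the interval, μ = 1.6 × 2 = 3.2 (a 2-km segment = 2 kilometres).
P(4 ≤ N ≤ 8) = Σ_{j=4}^{8} e^(−3.2) · 3.2^j/j! ≈ 0.3918.

0.3918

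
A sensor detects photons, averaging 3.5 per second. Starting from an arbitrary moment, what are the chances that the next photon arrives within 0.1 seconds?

0.2953

Inter-arrival times are exponential with rate λ = 3.5 per second.
P(T ≤ 0.1) = 1 − e^(−λt) = 1 − e^(−3.5 × 0.1) = 1 − e^(−0.35) ≈ 0.2953.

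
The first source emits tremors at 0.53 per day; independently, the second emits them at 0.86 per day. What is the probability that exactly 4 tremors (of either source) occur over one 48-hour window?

Independent Poisson processes superpose: combined rate λ = 0.53 + 0.86 = 1.39 per day.
Over the interval, μ = 1.39 × 2 = 2.78 (a 48-hour window = 2 days).
P(N = 4) = e^(−2.78) · 2.78^4/4! ≈ 0.1544.

0.1544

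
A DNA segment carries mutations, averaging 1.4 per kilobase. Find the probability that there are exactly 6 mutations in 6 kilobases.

Over the interval, μ = 1.4 × 6 = 8.4 (6 kilobases).
P(N = 6) = e^(−μ) μ^6/6! = e^(−8.4) · 8.4^6/720 ≈ 0.1097.

0.1097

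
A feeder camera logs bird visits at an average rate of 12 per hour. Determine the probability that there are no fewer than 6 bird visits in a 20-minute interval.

0.2149

Over the interval, μ = 12 × 1/3 = 4 (a 20-minute interval = 1/3 hours).
P(N ≥ 6) = 1 − P(N ≤ 5) = 1 − Σ_{j=0}^{5} e^(−μ) μ^j/j! ≈ 0.2149.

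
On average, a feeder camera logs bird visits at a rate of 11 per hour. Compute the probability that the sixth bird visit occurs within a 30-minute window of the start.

0.4711

Over the interval, μ = 11 × 0.5 = 5.5 (a 30-minute window = 0.5 hours).
The sixth arrival falls in the interval iff at least 6 events occur there: P(S_6 ≤ t) = P(N ≥ 6) = 1 − P(N ≤ 5) ≈ 0.4711.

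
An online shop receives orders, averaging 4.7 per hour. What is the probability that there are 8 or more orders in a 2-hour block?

0.7208

Over the interval, μ = 4.7 × 2 = 9.4 (a 2-hour block = 2 hours).
P(N ≥ 8) = 1 − P(N ≤ 7) = 1 − Σ_{j=0}^{7} e^(−μ) μ^j/j! ≈ 0.7208.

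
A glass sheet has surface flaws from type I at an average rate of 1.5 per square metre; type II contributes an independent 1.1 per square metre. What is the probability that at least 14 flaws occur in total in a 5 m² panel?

Independent Poisson processes superpose: combined rate λ = 1.5 + 1.1 = 2.6 per square metre.
Over the interval, μ = 2.6 × 5 = 13 (a 5 m² panel = 5 square metres).
P(N ≥ 14) = 1 − P(N ≤ 13) ≈ 0.4270.

0.4270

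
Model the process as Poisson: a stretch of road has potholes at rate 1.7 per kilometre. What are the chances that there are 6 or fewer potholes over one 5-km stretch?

Over the interval, μ = 1.7 × 5 = 8.5 (a 5-km stretch = 5 kilometres).
P(N ≤ 6) = Σ_{j=0}^{6} e^(−μ) μ^j/j! ≈ 0.2562.

0.2562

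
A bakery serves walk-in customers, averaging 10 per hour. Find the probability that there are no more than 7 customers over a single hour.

With mean μ = 10 per hour,
P(N ≤ 7) = Σ_{j=0}^{7} e^(−μ) μ^j/j! ≈ 0.2202.

0.2202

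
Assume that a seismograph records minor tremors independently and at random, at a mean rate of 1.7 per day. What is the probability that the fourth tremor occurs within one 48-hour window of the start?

Over the interval, μ = 1.7 × 2 = 3.4 (a 48-hour window = 2 days).
The fourth arrival falls in the interval iff at least 4 events occur there: P(S_4 ≤ t) = P(N ≥ 4) = 1 − P(N ≤ 3) ≈ 0.4416.

0.4416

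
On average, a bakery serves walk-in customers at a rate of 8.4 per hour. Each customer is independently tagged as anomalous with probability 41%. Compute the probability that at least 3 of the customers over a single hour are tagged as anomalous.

0.6687

Thinning: the customers that are tagged as anomalous themselves form a Poisson process with rate 0.41 × 8.4 = 3.444 per hour.
So μ = 3.444.
P(N ≥ 3) = 1 − P(N ≤ 2) ≈ 0.6687.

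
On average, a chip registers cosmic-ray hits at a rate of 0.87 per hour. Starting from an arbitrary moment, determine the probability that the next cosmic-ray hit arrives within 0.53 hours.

Inter-arrival times are exponential with rate λ = 0.87 per hour.
P(T ≤ 0.53) = 1 − e^(−λt) = 1 − e^(−0.87 × 0.53) = 1 − e^(−0.4611) ≈ 0.3694.

0.3694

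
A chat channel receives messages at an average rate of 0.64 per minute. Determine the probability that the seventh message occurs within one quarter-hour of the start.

0.8426

Over the interval, μ = 0.64 × 15 = 9.6 (a quarter-hour = 15 minutes).
The seventh arrival falls in the interval iff at least 7 events occur there: P(S_7 ≤ t) = P(N ≥ 7) = 1 − P(N ≤ 6) ≈ 0.8426.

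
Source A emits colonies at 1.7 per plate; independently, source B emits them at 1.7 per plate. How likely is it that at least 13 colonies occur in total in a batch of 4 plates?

Independent Poisson processes superpose: combined rate λ = 1.7 + 1.7 = 3.4 per plate.
Over the interval, μ = 3.4 × 4 = 13.6 (a batch of 4 plates = 4 plates).
P(N ≥ 13) = 1 − P(N ≤ 12) ≈ 0.6011.

0.6011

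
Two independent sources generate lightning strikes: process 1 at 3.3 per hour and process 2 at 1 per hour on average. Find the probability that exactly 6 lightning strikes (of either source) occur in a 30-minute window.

Independent Poisson processes superpose: combined rate λ = 3.3 + 1 = 4.3 per hour.
Over the interval, μ = 4.3 × 0.5 = 2.15 (a 30-minute window = 0.5 hours).
P(N = 6) = e^(−2.15) · 2.15^6/6! ≈ 0.0160.

0.0160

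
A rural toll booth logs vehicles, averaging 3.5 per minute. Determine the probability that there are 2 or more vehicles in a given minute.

0.8641

With mean μ = 3.5 per minute,
P(N ≥ 2) = 1 − P(N ≤ 1) = 1 − Σ_{j=0}^{1} e^(−μ) μ^j/j! ≈ 0.8641.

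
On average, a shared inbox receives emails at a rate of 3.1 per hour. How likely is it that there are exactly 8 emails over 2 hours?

Over the interval, μ = 3.1 × 2 = 6.2 (2 hours).
P(N = 8) = e^(−μ) μ^8/8! = e^(−6.2) · 6.2^8/40320 ≈ 0.1099.

0.1099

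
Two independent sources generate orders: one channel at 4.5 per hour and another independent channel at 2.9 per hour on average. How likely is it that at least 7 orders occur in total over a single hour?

Independent Poisson processes superpose: combined rate λ = 4.5 + 2.9 = 7.4 per hour.
So μ = 7.4.
P(N ≥ 7) = 1 − P(N ≤ 6) ≈ 0.6080.

0.6080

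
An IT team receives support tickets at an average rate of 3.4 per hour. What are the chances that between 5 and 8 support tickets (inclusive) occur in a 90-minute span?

Over the interval, μ = 3.4 × 1.5 = 5.1 (a 90-minute span = 1.5 hours).
P(5 ≤ N ≤ 8) = Σ_{j=5}^{8} e^(−5.1) · 5.1^j/j! ≈ 0.5021.

0.5021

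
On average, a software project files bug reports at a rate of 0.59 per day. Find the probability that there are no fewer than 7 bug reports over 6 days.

0.0684

Over the interval, μ = 0.59 × 6 = 3.54 (6 days).
P(N ≥ 7) = 1 − P(N ≤ 6) = 1 − Σ_{j=0}^{6} e^(−μ) μ^j/j! ≈ 0.0684.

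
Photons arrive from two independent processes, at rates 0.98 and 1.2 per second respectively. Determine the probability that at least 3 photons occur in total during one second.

Independent Poisson processes superpose: combined rate λ = 0.98 + 1.2 = 2.18 per second.
So μ = 2.18.
P(N ≥ 3) = 1 − P(N ≤ 2) ≈ 0.3719.

0.3719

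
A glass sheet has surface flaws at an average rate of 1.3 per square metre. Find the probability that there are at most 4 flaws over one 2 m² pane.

0.8774

Over the interval, μ = 1.3 × 2 = 2.6 (a 2 m² pane = 2 square metres).
P(N ≤ 4) = Σ_{j=0}^{4} e^(−μ) μ^j/j! ≈ 0.8774.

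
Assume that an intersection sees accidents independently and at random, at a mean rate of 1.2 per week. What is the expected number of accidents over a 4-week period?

4.8

E[N] = λt = 1.2 × 4 = 4.8 (a 4-week period = 4 weeks).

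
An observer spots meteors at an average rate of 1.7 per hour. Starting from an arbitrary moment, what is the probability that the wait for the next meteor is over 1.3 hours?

0.1097

The wait for the next event is exponential with rate λ = 1.7 per hour.
P(T > 1.3) = e^(−λt) = e^(−1.7 × 1.3) = e^(−2.21) ≈ 0.1097.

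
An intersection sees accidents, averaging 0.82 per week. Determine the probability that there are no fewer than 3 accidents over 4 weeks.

0.6365

Over the interval, μ = 0.82 × 4 = 3.28 (4 weeks).
P(N ≥ 3) = 1 − P(N ≤ 2) = 1 − Σ_{j=0}^{2} e^(−μ) μ^j/j! ≈ 0.6365.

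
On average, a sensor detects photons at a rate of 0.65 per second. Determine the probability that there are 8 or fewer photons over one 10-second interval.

0.7916

Over the interval, μ = 0.65 × 10 = 6.5 (a 10-second interval = 10 seconds).
P(N ≤ 8) = Σ_{j=0}^{8} e^(−μ) μ^j/j! ≈ 0.7916.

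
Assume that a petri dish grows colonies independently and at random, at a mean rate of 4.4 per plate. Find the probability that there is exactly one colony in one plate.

With mean μ = 4.4 per plate,
P(N = 1) = e^(−μ) μ^1/1! = e^(−4.4) · 4.4^1/1 ≈ 0.0540.

0.0540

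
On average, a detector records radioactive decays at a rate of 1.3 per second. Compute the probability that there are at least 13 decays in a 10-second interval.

0.5369

Over the interval, μ = 1.3 × 10 = 13 (a 10-second interval = 10 seconds).
P(N ≥ 13) = 1 − P(N ≤ 12) = 1 − Σ_{j=0}^{12} e^(−μ) μ^j/j! ≈ 0.5369.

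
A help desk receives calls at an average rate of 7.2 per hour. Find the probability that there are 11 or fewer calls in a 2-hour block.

0.2277

Over the interval, μ = 7.2 × 2 = 14.4 (a 2-hour block = 2 hours).
P(N ≤ 11) = Σ_{j=0}^{11} e^(−μ) μ^j/j! ≈ 0.2277.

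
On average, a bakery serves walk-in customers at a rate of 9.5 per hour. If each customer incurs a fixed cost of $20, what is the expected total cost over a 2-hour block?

$380

E[N] = 9.5 × 2 = 19 (a 2-hour block = 2 hours); E[cost] = 19 × $20 = $380.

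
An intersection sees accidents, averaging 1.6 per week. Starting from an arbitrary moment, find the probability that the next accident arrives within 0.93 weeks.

Inter-arrival times are exponential with rate λ = 1.6 per week.
P(T ≤ 0.93) = 1 − e^(−λt) = 1 − e^(−1.6 × 0.93) = 1 − e^(−1.488) ≈ 0.7742.

0.7742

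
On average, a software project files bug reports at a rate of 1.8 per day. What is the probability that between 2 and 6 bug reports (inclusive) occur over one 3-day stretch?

Over the interval, μ = 1.8 × 3 = 5.4 (a 3-day stretch = 3 days).
P(2 ≤ N ≤ 6) = Σ_{j=2}^{6} e^(−5.4) · 5.4^j/j! ≈ 0.6728.

0.6728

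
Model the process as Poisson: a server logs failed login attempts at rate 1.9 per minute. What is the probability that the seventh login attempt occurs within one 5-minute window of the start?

0.8351

Over the interval, μ = 1.9 × 5 = 9.5 (a 5-minute window = 5 minutes).
The seventh arrival falls in the interval iff at least 7 events occur there: P(S_7 ≤ t) = P(N ≥ 7) = 1 − P(N ≤ 6) ≈ 0.8351.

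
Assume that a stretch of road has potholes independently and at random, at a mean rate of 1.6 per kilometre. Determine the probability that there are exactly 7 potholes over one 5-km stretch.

0.1396

Over the interval, μ = 1.6 × 5 = 8 (a 5-km stretch = 5 kilometres).
P(N = 7) = e^(−μ) μ^7/7! = e^(−8) · 8^7/5040 ≈ 0.1396.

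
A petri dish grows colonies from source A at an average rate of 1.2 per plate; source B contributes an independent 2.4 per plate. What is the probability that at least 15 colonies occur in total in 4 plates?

0.4719

Independent Poisson processes superpose: combined rate λ = 1.2 + 2.4 = 3.6 per plate.
Over the interval, μ = 3.6 × 4 = 14.4 (4 plates).
P(N ≥ 15) = 1 − P(N ≤ 14) ≈ 0.4719.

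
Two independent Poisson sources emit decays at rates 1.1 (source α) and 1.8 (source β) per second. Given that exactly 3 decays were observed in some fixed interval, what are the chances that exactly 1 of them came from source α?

0.4384

Given the total, each event is independently from source α with probability p = λ_α/(λ_α+λ_β) = 1.1/2.9 ≈ 0.3793.
So K ~ Binomial(3, 1.1/2.9): P(K = 1) = C(3,1) · (1.1/2.9)^1 · (1.8/2.9)^2 ≈ 0.4384.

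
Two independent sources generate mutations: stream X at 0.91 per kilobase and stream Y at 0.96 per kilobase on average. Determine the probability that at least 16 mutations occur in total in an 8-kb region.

Independent Poisson processes superpose: combined rate λ = 0.91 + 0.96 = 1.87 per kilobase.
Over the interval, μ = 1.87 × 8 = 14.96 (an 8-kb region = 8 kilobases).
P(N ≥ 16) = 1 − P(N ≤ 15) ≈ 0.4278.

0.4278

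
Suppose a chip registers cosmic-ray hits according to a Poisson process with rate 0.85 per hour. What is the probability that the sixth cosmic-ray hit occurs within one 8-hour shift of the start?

Over the interval, μ = 0.85 × 8 = 6.8 (an 8-hour shift = 8 hours).
The sixth arrival falls in the interval iff at least 6 events occur there: P(S_6 ≤ t) = P(N ≥ 6) = 1 − P(N ≤ 5) ≈ 0.6730.

0.6730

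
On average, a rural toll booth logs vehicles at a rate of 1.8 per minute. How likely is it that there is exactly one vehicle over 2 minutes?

0.0984

Over the interval, μ = 1.8 × 2 = 3.6 (2 minutes).
P(N = 1) = e^(−μ) μ^1/1! = e^(−3.6) · 3.6^1/1 ≈ 0.0984.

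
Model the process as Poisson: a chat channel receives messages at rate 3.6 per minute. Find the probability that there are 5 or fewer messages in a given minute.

0.8441

With mean μ = 3.6 per minute,
P(N ≤ 5) = Σ_{j=0}^{5} e^(−μ) μ^j/j! ≈ 0.8441.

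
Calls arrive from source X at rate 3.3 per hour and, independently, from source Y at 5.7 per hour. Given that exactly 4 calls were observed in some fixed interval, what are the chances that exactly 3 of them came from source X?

Given the total, each event is independently from source X with probability p = λ_X/(λ_X+λ_Y) = 3.3/9 ≈ 0.3667.
So K ~ Binomial(4, 3.3/9): P(K = 3) = C(4,3) · (3.3/9)^3 · (5.7/9)^1 ≈ 0.1249.

0.1249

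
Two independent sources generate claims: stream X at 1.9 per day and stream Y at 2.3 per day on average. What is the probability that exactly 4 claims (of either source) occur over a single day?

Independent Poisson processes superpose: combined rate λ = 1.9 + 2.3 = 4.2 per day.
So μ = 4.2.
P(N = 4) = e^(−4.2) · 4.2^4/4! ≈ 0.1944.

0.1944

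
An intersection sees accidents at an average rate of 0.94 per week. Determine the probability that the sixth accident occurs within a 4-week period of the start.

Over the interval, μ = 0.94 × 4 = 3.76 (a 4-week period = 4 weeks).
The sixth arrival falls in the interval iff at least 6 events occur there: P(S_6 ≤ t) = P(N ≥ 6) = 1 − P(N ≤ 5) ≈ 0.1786.

0.1786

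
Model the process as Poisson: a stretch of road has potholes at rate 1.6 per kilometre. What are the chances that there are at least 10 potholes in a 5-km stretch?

Over the interval, μ = 1.6 × 5 = 8 (a 5-km stretch = 5 kilometres).
P(N ≥ 10) = 1 − P(N ≤ 9) = 1 − Σ_{j=0}^{9} e^(−μ) μ^j/j! ≈ 0.2834.

0.2834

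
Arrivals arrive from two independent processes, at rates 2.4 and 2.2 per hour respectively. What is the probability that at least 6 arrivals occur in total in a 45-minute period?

Independent Poisson processes superpose: combined rate λ = 2.4 + 2.2 = 4.6 per hour.
Over the interval, μ = 4.6 × 0.75 = 3.45 (a 45-minute period = 0.75 hours).
P(N ≥ 6) = 1 − P(N ≤ 5) ≈ 0.1358.

0.1358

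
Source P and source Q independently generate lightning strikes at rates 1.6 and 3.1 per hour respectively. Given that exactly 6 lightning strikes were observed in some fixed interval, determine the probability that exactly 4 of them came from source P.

Given the total, each event is independently from source P with probability p = λ_P/(λ_P+λ_Q) = 1.6/4.7 ≈ 0.3404.
So K ~ Binomial(6, 1.6/4.7): P(K = 4) = C(6,4) · (1.6/4.7)^4 · (3.1/4.7)^2 ≈ 0.0876.

0.0876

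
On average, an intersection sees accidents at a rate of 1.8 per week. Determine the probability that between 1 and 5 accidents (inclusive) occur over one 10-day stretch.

Over the interval, μ = 1.8 × 10/7 ≈ 2.57143 (a 10-day stretch = 10/7 weeks).
P(1 ≤ N ≤ 5) = Σ_{j=1}^{5} e^(−2.57143) · 2.57143^j/j! ≈ 0.8766.

0.8766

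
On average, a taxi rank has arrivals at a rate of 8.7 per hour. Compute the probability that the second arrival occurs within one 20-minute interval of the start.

0.7854

Over the interval, μ = 8.7 × 1/3 = 2.9 (a 20-minute interval = 1/3 hours).
The second arrival falls in the interval iff at least 2 events occur there: P(S_2 ≤ t) = P(N ≥ 2) = 1 − P(N ≤ 1) ≈ 0.7854.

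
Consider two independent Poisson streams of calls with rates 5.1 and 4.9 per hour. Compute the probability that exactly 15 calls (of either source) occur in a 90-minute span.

Independent Poisson processes superpose: combined rate λ = 5.1 + 4.9 = 10 per hour.
Over the interval, μ = 10 × 1.5 = 15 (a 90-minute span = 1.5 hours).
P(N = 15) = e^(−15) · 15^15/15! ≈ 0.1024.

0.1024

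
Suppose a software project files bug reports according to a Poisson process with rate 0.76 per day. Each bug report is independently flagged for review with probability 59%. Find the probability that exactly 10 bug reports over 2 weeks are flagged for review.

Thinning: the bug reports that are flagged for review themselves form a Poisson process with rate 0.59 × 0.76 = 0.4484 per day.
Over the interval, μ = 0.4484 × 14 = 6.2776 (2 weeks = 14 days).
P(N = 10) = e^(−6.2776) · 6.2776^10/10! ≈ 0.0492.

0.0492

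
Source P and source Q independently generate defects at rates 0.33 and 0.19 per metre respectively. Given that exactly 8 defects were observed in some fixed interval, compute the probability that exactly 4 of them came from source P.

0.2024

Given the total, each event is independently from source P with probability p = λ_P/(λ_P+λ_Q) = 0.33/0.52 ≈ 0.6346.
So K ~ Binomial(8, 0.33/0.52): P(K = 4) = C(8,4) · (0.33/0.52)^4 · (0.19/0.52)^4 ≈ 0.2024.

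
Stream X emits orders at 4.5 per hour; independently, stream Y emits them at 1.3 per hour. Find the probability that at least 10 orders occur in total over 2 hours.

0.7209

Independent Poisson processes superpose: combined rate λ = 4.5 + 1.3 = 5.8 per hour.
Over the interval, μ = 5.8 × 2 = 11.6 (2 hours).
P(N ≥ 10) = 1 − P(N ≤ 9) ≈ 0.7209.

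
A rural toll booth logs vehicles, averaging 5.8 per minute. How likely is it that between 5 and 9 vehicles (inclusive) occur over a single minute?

With mean μ = 5.8 per minute,
P(5 ≤ N ≤ 9) = Σ_{j=5}^{9} e^(−5.8) · 5.8^j/j! ≈ 0.6164.

0.6164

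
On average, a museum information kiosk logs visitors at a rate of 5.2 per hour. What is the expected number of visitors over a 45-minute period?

E[N] = λt = 5.2 × 0.75 = 3.9 (a 45-minute period = 0.75 hours).

3.9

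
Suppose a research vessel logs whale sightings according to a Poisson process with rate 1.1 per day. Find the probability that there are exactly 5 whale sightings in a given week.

0.1021

Over the interval, μ = 1.1 × 7 = 7.7 (a week = 7 days).
P(N = 5) = e^(−μ) μ^5/5! = e^(−7.7) · 7.7^5/120 ≈ 0.1021.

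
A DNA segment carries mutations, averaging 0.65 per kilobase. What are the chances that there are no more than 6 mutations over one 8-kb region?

0.7324

Over the interval, μ = 0.65 × 8 = 5.2 (an 8-kb region = 8 kilobases).
P(N ≤ 6) = Σ_{j=0}^{6} e^(−μ) μ^j/j! ≈ 0.7324.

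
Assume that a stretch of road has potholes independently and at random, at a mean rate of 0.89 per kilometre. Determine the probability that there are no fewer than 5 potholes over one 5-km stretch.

Over the interval, μ = 0.89 × 5 = 4.45 (a 5-km stretch = 5 kilometres).
P(N ≥ 5) = 1 − P(N ≤ 4) = 1 − Σ_{j=0}^{4} e^(−μ) μ^j/j! ≈ 0.4584.

0.4584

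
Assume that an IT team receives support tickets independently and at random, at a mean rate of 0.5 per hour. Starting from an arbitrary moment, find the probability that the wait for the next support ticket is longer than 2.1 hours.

0.3499

The wait for the next event is exponential with rate λ = 0.5 per hour.
P(T > 2.1) = e^(−λt) = e^(−0.5 × 2.1) = e^(−1.05) ≈ 0.3499.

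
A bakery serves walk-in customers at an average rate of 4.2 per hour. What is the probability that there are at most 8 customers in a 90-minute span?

0.8148

Over the interval, μ = 4.2 × 1.5 = 6.3 (a 90-minute span = 1.5 hours).
P(N ≤ 8) = Σ_{j=0}^{8} e^(−μ) μ^j/j! ≈ 0.8148.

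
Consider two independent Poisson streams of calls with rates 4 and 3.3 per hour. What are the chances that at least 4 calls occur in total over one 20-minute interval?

0.2283

Independent Poisson processes superpose: combined rate λ = 4 + 3.3 = 7.3 per hour.
Over the interval, μ = 7.3 × 1/3 ≈ 2.43333 (a 20-minute interval = 1/3 hours).
P(N ≥ 4) = 1 − P(N ≤ 3) ≈ 0.2283.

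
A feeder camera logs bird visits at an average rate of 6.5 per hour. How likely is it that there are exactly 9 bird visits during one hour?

With mean μ = 6.5 per hour,
P(N = 9) = e^(−μ) μ^9/9! = e^(−6.5) · 6.5^9/362880 ≈ 0.0858.

0.0858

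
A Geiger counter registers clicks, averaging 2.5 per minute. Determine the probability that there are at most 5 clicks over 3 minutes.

Over the interval, μ = 2.5 × 3 = 7.5 (3 minutes).
P(N ≤ 5) = Σ_{j=0}^{5} e^(−μ) μ^j/j! ≈ 0.2414.

0.2414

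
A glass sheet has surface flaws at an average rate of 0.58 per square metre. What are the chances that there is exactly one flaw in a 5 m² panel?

0.1596

Over the interval, μ = 0.58 × 5 = 2.9 (a 5 m² panel = 5 square metres).
P(N = 1) = e^(−μ) μ^1/1! = e^(−2.9) · 2.9^1/1 ≈ 0.1596.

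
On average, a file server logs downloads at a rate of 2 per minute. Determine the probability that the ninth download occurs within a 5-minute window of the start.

0.6672

Over the interval, μ = 2 × 5 = 10 (a 5-minute window = 5 minutes).
The ninth arrival falls in the interval iff at least 9 events occur there: P(S_9 ≤ t) = P(N ≥ 9) = 1 − P(N ≤ 8) ≈ 0.6672.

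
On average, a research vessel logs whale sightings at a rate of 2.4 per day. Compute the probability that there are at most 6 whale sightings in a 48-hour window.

0.7908

Over the interval, μ = 2.4 × 2 = 4.8 (a 48-hour window = 2 days).
P(N ≤ 6) = Σ_{j=0}^{6} e^(−μ) μ^j/j! ≈ 0.7908.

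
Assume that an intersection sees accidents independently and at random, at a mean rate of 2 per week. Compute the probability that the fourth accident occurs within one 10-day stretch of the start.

Over the interval, μ = 2 × 10/7 ≈ 2.85714 (a 10-day stretch = 10/7 weeks).
The fourth arrival falls in the interval iff at least 4 events occur there: P(S_4 ≤ t) = P(N ≥ 4) = 1 − P(N ≤ 3) ≈ 0.3208.

0.3208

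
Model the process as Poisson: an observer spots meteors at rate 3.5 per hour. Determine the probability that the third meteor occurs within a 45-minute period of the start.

Over the interval, μ = 3.5 × 0.75 = 2.625 (a 45-minute period = 0.75 hours).
The third arrival falls in the interval iff at least 3 events occur there: P(S_3 ≤ t) = P(N ≥ 3) = 1 − P(N ≤ 2) ≈ 0.4878.

0.4878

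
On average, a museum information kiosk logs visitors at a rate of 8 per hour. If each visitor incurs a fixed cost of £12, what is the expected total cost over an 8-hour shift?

£768

E[N] = 8 × 8 = 64 (an 8-hour shift = 8 hours); E[cost] = 64 × £12 = £768.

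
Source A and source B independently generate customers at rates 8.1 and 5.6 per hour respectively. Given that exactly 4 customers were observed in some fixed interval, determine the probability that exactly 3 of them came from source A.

0.3379

Given the total, each event is independently from source A with probability p = λ_A/(λ_A+λ_B) = 8.1/13.7 ≈ 0.5912.
So K ~ Binomial(4, 8.1/13.7): P(K = 3) = C(4,3) · (8.1/13.7)^3 · (5.6/13.7)^1 ≈ 0.3379.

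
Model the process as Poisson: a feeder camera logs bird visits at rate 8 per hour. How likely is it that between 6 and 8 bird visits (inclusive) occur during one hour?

0.4013

With mean μ = 8 per hour,
P(6 ≤ N ≤ 8) = Σ_{j=6}^{8} e^(−8) · 8^j/j! ≈ 0.4013.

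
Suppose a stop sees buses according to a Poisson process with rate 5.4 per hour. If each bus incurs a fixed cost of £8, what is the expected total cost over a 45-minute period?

E[N] = 5.4 × 0.75 = 4.05 (a 45-minute period = 0.75 hours); E[cost] = 4.05 × £8 = £32.4.

£32.4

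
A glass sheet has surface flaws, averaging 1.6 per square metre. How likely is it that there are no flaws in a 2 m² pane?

0.0408

Over the interval, μ = 1.6 × 2 = 3.2 (a 2 m² pane = 2 square metres).
P(N = 0) = e^(−μ) μ^0/0! = e^(−3.2) · 3.2^0/1 ≈ 0.0408.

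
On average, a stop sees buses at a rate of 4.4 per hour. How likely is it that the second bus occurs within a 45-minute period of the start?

0.8414

Over the interval, μ = 4.4 × 0.75 = 3.3 (a 45-minute period = 0.75 hours).
The second arrival falls in the interval iff at least 2 events occur there: P(S_2 ≤ t) = P(N ≥ 2) = 1 − P(N ≤ 1) ≈ 0.8414.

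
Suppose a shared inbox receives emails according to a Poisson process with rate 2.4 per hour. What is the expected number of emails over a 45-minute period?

1.8

E[N] = λt = 2.4 × 0.75 = 1.8 (a 45-minute period = 0.75 hours).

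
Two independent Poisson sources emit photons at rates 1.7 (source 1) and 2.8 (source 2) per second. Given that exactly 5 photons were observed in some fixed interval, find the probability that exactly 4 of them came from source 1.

0.0634

Given the total, each event is independently from source 1 with probability p = λ_1/(λ_1+λ_2) = 1.7/4.5 ≈ 0.3778.
So K ~ Binomial(5, 1.7/4.5): P(K = 4) = C(5,4) · (1.7/4.5)^4 · (2.8/4.5)^1 ≈ 0.0634.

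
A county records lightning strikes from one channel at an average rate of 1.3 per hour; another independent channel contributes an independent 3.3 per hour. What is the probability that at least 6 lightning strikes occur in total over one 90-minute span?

0.6863

Independent Poisson processes superpose: combined rate λ = 1.3 + 3.3 = 4.6 per hour.
Over the interval, μ = 4.6 × 1.5 = 6.9 (a 90-minute span = 1.5 hours).
P(N ≥ 6) = 1 − P(N ≤ 5) ≈ 0.6863.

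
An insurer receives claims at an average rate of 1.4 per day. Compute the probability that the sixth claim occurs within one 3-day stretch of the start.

0.2469

Over the interval, μ = 1.4 × 3 = 4.2 (a 3-day stretch = 3 days).
The sixth arrival falls in the interval iff at least 6 events occur there: P(S_6 ≤ t) = P(N ≥ 6) = 1 − P(N ≤ 5) ≈ 0.2469.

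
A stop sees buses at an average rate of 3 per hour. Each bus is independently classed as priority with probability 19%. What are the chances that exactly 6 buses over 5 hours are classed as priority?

0.0431

Thinning: the buses that are classed as priority themselves form a Poisson process with rate 0.19 × 3 = 0.57 per hour.
Over the interval, μ = 0.57 × 5 = 2.85 (5 hours).
P(N = 6) = e^(−2.85) · 2.85^6/6! ≈ 0.0431.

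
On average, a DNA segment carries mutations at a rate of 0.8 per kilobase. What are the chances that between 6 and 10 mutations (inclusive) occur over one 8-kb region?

0.5548

Over the interval, μ = 0.8 × 8 = 6.4 (an 8-kb region = 8 kilobases).
P(6 ≤ N ≤ 10) = Σ_{j=6}^{10} e^(−6.4) · 6.4^j/j! ≈ 0.5548.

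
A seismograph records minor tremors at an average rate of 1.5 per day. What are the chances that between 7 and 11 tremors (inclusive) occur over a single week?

Over the interval, μ = 1.5 × 7 = 10.5 (a week = 7 days).
P(7 ≤ N ≤ 11) = Σ_{j=7}^{11} e^(−10.5) · 10.5^j/j! ≈ 0.5371.

0.5371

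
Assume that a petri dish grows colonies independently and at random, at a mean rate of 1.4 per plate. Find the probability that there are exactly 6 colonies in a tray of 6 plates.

0.1097

Over the interval, μ = 1.4 × 6 = 8.4 (a tray of 6 plates = 6 plates).
P(N = 6) = e^(−μ) μ^6/6! = e^(−8.4) · 8.4^6/720 ≈ 0.1097.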